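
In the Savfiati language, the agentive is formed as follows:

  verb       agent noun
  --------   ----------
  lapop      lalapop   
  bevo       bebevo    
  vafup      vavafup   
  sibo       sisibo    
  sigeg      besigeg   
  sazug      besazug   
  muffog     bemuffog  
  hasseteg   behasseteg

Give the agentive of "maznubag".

muffog and lapop both have last vowel 'o' yet inflect differently (bemuffog, lalapop), so the last vowel is not what conditions the rule; the final letter is.
"maznubag" ends in -g. The stems ending in -g (sazug → besazug, muffog → bemuffog, sigeg → besigeg) add the prefix be-.
The other pattern: stems ending in -o or -p repeat the first consonant+vowel as a prefix.
So maznubag → bemaznubag.

bemaznubag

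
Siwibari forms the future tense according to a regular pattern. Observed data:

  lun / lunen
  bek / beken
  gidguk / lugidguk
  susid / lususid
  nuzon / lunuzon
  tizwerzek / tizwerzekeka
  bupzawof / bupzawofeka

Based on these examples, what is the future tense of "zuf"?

zufen

bek and gidguk both end in -k yet inflect differently (beken, lugidguk), so the final letter is not what conditions the rule; the number of vowels is.
"zuf" has 1 vowel. The stems with 1 vowel (lun → lunen, bek → beken) add -en.
The other patterns: stems with 2 vowels add the prefix lu-; stems with 3 vowels add -eka.
So zuf → zufen.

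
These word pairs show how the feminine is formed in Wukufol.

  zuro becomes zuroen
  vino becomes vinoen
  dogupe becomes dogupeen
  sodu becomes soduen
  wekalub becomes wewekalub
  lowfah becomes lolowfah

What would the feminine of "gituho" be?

sodu and wekalub both have last vowel 'u' yet inflect differently (soduen, wewekalub), so the last vowel is not what conditions the rule; whether the stem ends in a vowel or a consonant is.
"gituho" ends in a vowel. The stems ending in a vowel (zuro → zuroen, vino → vinoen, dogupe → dogupeen) add -en.
So gituho → gituhoen.

gituhoen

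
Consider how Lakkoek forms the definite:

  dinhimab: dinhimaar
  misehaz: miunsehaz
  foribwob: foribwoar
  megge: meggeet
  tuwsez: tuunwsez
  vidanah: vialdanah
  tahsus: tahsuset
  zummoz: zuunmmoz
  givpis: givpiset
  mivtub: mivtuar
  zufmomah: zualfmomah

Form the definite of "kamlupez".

zufmomah and misehaz both have last vowel 'a' yet inflect differently (zualfmomah, miunsehaz), so the last vowel is not what conditions the rule; the final letter is.
"kamlupez" ends in -z. The stems ending in -z (tuwsez → tuunwsez, zummoz → zuunmmoz, misehaz → miunsehaz) insert -un- after the first vowel.
The other patterns: stems ending in -h insert -al- after the first vowel; stems ending in -b drop the final letter and add -ar; stems ending in -e or -s add -et.
So kamlupez → kaunmlupez.

kaunmlupez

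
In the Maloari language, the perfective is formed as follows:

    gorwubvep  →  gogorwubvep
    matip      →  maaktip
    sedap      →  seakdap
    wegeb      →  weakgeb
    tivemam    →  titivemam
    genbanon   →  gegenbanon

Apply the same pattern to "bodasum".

bobodasum

"bodasum" has 3 vowels. The stems with 3 vowels (tivemam → titivemam, genbanon → gegenbanon, gorwubvep → gogorwubvep) repeat the first consonant+vowel as a prefix.
The other pattern: stems with 2 vowels insert -ak- after the first vowel.
So bodasum → bobodasum.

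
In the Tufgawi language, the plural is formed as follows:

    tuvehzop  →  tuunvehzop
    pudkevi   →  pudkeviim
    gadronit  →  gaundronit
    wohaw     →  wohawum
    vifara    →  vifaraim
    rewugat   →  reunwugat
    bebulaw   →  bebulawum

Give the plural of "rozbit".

rounzbit

rewugat and wohaw both have last vowel 'a' yet inflect differently (reunwugat, wohawum), so the last vowel is not what conditions the rule; the final letter is.
"rozbit" ends in -t. The stems ending in -t (rewugat → reunwugat, gadronit → gaundronit) insert -un- after the first vowel.
The other patterns: stems ending in -w add -um; stems ending in -a or -i add -im.
So rozbit → rounzbit.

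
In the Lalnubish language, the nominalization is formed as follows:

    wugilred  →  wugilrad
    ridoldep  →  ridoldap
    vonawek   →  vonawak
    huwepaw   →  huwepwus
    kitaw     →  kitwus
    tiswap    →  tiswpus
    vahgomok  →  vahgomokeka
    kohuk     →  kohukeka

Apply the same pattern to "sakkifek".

sakkifak

ridoldep and tiswap both end in -p yet inflect differently (ridoldap, tiswpus), so the final letter is not what conditions the rule; the last vowel is.
"sakkifek" has last vowel 'e'. The stems whose last vowel is 'e' (wugilred → wugilrad, ridoldep → ridoldap, vonawek → vonawak) change the last vowel to 'a'.
So sakkifek → sakkifak.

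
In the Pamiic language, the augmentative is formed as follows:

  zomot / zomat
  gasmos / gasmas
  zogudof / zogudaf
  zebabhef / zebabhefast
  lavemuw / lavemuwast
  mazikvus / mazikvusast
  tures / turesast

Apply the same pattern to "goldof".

goldaf

"goldof" has last vowel 'o'. The stems whose last vowel is 'o' (zomot → zomat, gasmos → gasmas, zogudof → zogudaf) change the last vowel to 'a'.
The other pattern: stems whose last vowel is 'e' or 'u' add -ast.
So goldof → goldaf.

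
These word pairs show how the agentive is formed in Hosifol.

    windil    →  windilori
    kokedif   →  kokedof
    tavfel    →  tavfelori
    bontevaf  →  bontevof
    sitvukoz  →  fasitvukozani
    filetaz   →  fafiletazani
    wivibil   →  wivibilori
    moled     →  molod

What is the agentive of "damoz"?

filetaz and bontevaf both have last vowel 'a' yet inflect differently (fafiletazani, bontevof), so the last vowel is not what conditions the rule; the final letter is.
"damoz" ends in -z. The stems ending in -z (filetaz → fafiletazani, sitvukoz → fasitvukozani) add fa- … -ani around the stem.
The other patterns: stems ending in -l add -ori; stems ending in -d or -f change the last vowel to 'o'.
So damoz → fadamozani.

fadamozani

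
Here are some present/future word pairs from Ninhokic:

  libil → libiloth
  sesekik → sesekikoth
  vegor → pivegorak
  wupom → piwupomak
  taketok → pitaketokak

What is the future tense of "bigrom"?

pibigromak

"bigrom" has last vowel 'o'. The stems whose last vowel is 'o' (vegor → pivegorak, taketok → pitaketokak, wupom → piwupomak) add pi- … -ak around the stem.
The other pattern: stems whose last vowel is 'i' add -oth.
So bigrom → pibigromak.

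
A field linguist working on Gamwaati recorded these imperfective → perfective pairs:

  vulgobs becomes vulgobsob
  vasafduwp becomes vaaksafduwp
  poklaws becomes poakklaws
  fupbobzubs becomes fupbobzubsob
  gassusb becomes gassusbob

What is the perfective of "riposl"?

fupbobzubs and poklaws both end in -s yet inflect differently (fupbobzubsob, poakklaws), so the final letter is not what conditions the rule; the second-to-last letter is.
"riposl" has second-to-last letter 's'. The one such stem in the data (gassusb → gassusbob) adds -ob, so the same rule applies.
So riposl → riposlob.

riposlob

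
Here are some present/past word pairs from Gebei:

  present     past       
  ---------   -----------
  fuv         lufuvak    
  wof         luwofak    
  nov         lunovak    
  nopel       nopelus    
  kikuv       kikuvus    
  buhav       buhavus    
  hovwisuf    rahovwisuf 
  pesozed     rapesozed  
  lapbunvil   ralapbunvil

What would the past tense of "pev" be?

fuv and kikuv both end in -v yet inflect differently (lufuvak, kikuvus), so the final letter is not what conditions the rule; the number of vowels is.
"pev" has 1 vowel. The stems with 1 vowel (fuv → lufuvak, wof → luwofak, nov → lunovak) add lu- … -ak around the stem.
The other patterns: stems with 2 vowels add -us; stems with 3 vowels add the prefix ra-.
So pev → lupevak.

lupevak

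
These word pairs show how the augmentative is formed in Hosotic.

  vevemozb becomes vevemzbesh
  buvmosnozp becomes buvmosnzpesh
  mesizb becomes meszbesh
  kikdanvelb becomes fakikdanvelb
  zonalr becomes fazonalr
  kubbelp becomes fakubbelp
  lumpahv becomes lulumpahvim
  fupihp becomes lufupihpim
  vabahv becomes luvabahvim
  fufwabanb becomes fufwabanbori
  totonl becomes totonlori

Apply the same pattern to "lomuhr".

lulomuhrim

"lomuhr" has second-to-last letter 'h'. The stems whose second-to-last letter is 'h' (lumpahv → lulumpahvim, fupihp → lufupihpim, vabahv → luvabahvim) add lu- … -im around the stem.
The other patterns: stems whose second-to-last letter is 'z' delete the last vowel and add -esh; stems whose second-to-last letter is 'l' add the prefix fa-; stems whose second-to-last letter is 'n' add -ori.
So lomuhr → lulomuhrim.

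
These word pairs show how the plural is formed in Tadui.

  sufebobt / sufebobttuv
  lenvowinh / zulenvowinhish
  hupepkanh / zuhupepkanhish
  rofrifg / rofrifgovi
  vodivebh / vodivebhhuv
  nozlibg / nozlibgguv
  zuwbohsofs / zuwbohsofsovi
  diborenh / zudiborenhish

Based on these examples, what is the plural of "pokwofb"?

pokwofbovi

nozlibg and rofrifg both end in -g yet inflect differently (nozlibgguv, rofrifgovi), so the final letter is not what conditions the rule; the second-to-last letter is.
"pokwofb" has second-to-last letter 'f'. The stems whose second-to-last letter is 'f' (rofrifg → rofrifgovi, zuwbohsofs → zuwbohsofsovi) add -ovi.
So pokwofb → pokwofbovi.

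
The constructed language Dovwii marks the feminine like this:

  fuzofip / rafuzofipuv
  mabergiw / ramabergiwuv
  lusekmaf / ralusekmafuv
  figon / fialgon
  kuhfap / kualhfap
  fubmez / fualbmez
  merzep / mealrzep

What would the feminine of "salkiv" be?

saallkiv

fuzofip and kuhfap both end in -p yet inflect differently (rafuzofipuv, kualhfap), so the final letter is not what conditions the rule; the number of vowels is.
"salkiv" has 2 vowels. The stems with 2 vowels (figon → fialgon, kuhfap → kualhfap, fubmez → fualbmez) insert -al- after the first vowel.
The other pattern: stems with 3 vowels add ra- … -uv around the stem.
So salkiv → saallkiv.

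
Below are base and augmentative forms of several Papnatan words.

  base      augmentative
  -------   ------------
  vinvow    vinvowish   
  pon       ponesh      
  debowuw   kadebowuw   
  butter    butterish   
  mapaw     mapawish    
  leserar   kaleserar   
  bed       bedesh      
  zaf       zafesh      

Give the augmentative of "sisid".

sisidish

butter and leserar both end in -r yet inflect differently (butterish, kaleserar), so the final letter is not what conditions the rule; the number of vowels is.
"sisid" has 2 vowels. The stems with 2 vowels (vinvow → vinvowish, mapaw → mapawish, butter → butterish) add -ish.
So sisid → sisidish.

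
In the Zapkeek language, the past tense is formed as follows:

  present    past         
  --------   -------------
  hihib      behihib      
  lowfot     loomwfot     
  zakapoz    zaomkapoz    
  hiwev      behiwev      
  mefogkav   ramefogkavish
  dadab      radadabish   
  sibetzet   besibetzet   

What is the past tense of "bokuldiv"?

bebokuldiv

"bokuldiv" has last vowel 'i'. The one such stem in the data (hihib → behihib) adds the prefix be-, so the same rule applies.
The other patterns: stems whose last vowel is 'o' insert -om- after the first vowel; stems whose last vowel is 'a' add ra- … -ish around the stem.
So bokuldiv → bebokuldiv.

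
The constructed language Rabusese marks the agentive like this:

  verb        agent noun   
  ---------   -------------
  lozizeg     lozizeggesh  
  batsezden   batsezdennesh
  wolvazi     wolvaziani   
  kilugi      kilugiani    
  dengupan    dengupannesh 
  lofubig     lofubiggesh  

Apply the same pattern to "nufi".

nufiani

"nufi" ends in -i. The stems ending in -i (kilugi → kilugiani, wolvazi → wolvaziani) add -ani.
The other pattern: stems ending in -g or -n double the final consonant and add -esh.
So nufi → nufiani.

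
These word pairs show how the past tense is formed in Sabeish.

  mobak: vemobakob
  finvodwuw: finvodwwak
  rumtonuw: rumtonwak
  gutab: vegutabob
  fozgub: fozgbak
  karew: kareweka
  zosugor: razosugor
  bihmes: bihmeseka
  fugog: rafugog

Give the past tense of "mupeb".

karew and rumtonuw both end in -w yet inflect differently (kareweka, rumtonwak), so the final letter is not what conditions the rule; the last vowel is.
"mupeb" has last vowel 'e'. The stems whose last vowel is 'e' (bihmes → bihmeseka, karew → kareweka) add -eka.
The other patterns: stems whose last vowel is 'a' add ve- … -ob around the stem; stems whose last vowel is 'o' add the prefix ra-; stems whose last vowel is 'u' delete the last vowel and add -ak.
So mupeb → mupebeka.

mupebeka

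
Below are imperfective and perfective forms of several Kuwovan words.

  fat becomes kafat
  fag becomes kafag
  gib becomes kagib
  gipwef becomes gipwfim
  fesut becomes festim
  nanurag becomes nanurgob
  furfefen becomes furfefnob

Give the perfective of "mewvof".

fat and fesut both end in -t yet inflect differently (kafat, festim), so the final letter is not what conditions the rule; the number of vowels is.
"mewvof" has 2 vowels. The stems with 2 vowels (gipwef → gipwfim, fesut → festim) delete the last vowel and add -im.
The other patterns: stems with 1 vowel add the prefix ka-; stems with 3 vowels delete the last vowel and add -ob.
So mewvof → mewvfim.

mewvfim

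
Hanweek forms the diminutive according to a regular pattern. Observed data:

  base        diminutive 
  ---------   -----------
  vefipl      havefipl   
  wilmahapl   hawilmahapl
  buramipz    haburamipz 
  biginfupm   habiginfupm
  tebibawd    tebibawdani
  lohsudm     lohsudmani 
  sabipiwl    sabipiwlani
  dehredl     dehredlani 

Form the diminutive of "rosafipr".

harosafipr

biginfupm and lohsudm both end in -m yet inflect differently (habiginfupm, lohsudmani), so the final letter is not what conditions the rule; the second-to-last letter is.
"rosafipr" has second-to-last letter 'p'. The stems whose second-to-last letter is 'p' (vefipl → havefipl, wilmahapl → hawilmahapl, buramipz → haburamipz) add the prefix ha-.
The other pattern: stems whose second-to-last letter is 'd' or 'w' add -ani.
So rosafipr → harosafipr.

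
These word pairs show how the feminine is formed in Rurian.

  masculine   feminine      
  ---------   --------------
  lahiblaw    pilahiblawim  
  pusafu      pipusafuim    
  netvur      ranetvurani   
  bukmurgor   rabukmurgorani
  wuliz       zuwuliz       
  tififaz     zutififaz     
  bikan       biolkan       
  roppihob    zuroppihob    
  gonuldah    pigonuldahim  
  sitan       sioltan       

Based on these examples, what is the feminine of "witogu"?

bukmurgor and roppihob both have last vowel 'o' yet inflect differently (rabukmurgorani, zuroppihob), so the last vowel is not what conditions the rule; the final letter is.
"witogu" ends in -u. The one such stem in the data (pusafu → pipusafuim) adds pi- … -im around the stem, so the same rule applies.
The other patterns: stems ending in -r add ra- … -ani around the stem; stems ending in -b or -z add the prefix zu-; stems ending in -n insert -ol- after the first vowel.
So witogu → piwitoguim.

piwitoguim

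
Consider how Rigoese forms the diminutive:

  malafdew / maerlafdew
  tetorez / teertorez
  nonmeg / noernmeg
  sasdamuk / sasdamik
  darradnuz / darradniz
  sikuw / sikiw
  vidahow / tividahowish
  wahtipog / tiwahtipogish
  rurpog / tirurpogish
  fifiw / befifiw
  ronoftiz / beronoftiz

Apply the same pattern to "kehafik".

bekehafik

tetorez and darradnuz both end in -z yet inflect differently (teertorez, darradniz), so the final letter is not what conditions the rule; the last vowel is.
"kehafik" has last vowel 'i'. The stems whose last vowel is 'i' (fifiw → befifiw, ronoftiz → beronoftiz) add the prefix be-.
The other patterns: stems whose last vowel is 'e' insert -er- after the first vowel; stems whose last vowel is 'u' change the last vowel to 'i'; stems whose last vowel is 'o' add ti- … -ish around the stem.
So kehafik → bekehafik.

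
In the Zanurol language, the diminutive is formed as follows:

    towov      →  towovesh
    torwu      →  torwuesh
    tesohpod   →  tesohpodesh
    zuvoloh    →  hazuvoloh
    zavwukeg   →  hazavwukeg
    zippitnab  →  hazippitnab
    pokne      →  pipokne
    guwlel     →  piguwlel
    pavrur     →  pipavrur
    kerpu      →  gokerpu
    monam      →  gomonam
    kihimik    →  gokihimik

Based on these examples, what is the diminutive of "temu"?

temuesh

torwu and kerpu both end in -u yet inflect differently (torwuesh, gokerpu), so the final letter is not what conditions the rule; the first letter is.
"temu" begins with t-. The stems beginning with t- (towov → towovesh, torwu → torwuesh, tesohpod → tesohpodesh) add -esh.
So temu → temuesh.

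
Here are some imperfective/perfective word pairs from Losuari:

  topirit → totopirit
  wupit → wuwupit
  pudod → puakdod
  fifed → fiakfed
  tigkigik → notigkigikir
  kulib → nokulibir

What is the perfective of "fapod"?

topirit and tigkigik both have last vowel 'i' yet inflect differently (totopirit, notigkigikir), so the last vowel is not what conditions the rule; the final letter is.
"fapod" ends in -d. The stems ending in -d (pudod → puakdod, fifed → fiakfed) insert -ak- after the first vowel.
So fapod → faakpod.

faakpod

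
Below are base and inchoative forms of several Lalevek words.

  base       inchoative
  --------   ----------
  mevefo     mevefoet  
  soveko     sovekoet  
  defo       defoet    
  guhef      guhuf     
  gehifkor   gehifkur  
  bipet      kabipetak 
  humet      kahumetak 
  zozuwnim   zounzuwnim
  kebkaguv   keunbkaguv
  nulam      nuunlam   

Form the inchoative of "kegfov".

mevefo and gehifkor both have last vowel 'o' yet inflect differently (mevefoet, gehifkur), so the last vowel is not what conditions the rule; the final letter is.
"kegfov" ends in -v. The one such stem in the data (kebkaguv → keunbkaguv) inserts -un- after the first vowel (as do zozuwnim, nulam), so the same rule applies.
So kegfov → keungfov.

keungfov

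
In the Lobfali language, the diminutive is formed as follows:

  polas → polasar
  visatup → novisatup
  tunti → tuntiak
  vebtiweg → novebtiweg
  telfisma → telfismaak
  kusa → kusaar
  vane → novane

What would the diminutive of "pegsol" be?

"pegsol" begins with p-. The one such stem in the data (polas → polasar) adds -ar, so the same rule applies.
The other patterns: stems beginning with v- add the prefix no-; stems beginning with t- add -ak.
So pegsol → pegsolar.

pegsolar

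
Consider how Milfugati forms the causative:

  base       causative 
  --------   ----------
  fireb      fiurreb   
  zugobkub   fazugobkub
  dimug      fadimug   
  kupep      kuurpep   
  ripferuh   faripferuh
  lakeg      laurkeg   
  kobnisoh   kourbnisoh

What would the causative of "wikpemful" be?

"wikpemful" has last vowel 'u'. The stems whose last vowel is 'u' (ripferuh → faripferuh, zugobkub → fazugobkub, dimug → fadimug) add the prefix fa-.
So wikpemful → fawikpemful.

fawikpemful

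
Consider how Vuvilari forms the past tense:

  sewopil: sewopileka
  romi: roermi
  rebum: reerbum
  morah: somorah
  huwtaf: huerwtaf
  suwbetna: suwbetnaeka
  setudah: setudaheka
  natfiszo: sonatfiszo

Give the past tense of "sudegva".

sudegvaeka

setudah and morah both end in -h yet inflect differently (setudaheka, somorah), so the final letter is not what conditions the rule; the first letter is.
"sudegva" begins with s-. The stems beginning with s- (suwbetna → suwbetnaeka, setudah → setudaheka, sewopil → sewopileka) add -eka.
So sudegva → sudegvaeka.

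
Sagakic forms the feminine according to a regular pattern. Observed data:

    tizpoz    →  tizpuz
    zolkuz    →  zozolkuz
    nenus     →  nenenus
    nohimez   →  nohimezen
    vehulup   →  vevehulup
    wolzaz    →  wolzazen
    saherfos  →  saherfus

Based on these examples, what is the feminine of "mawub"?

zolkuz and tizpoz both end in -z yet inflect differently (zozolkuz, tizpuz), so the final letter is not what conditions the rule; the last vowel is.
"mawub" has last vowel 'u'. The stems whose last vowel is 'u' (nenus → nenenus, vehulup → vevehulup, zolkuz → zozolkuz) repeat the first consonant+vowel as a prefix.
So mawub → mamawub.

mamawub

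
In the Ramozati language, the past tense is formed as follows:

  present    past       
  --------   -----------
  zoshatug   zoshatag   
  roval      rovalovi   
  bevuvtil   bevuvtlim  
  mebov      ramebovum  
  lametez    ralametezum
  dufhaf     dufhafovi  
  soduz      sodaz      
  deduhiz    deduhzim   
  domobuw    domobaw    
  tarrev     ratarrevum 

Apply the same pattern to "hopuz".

hopaz

lametez and soduz both end in -z yet inflect differently (ralametezum, sodaz), so the final letter is not what conditions the rule; the last vowel is.
"hopuz" has last vowel 'u'. The stems whose last vowel is 'u' (soduz → sodaz, domobuw → domobaw, zoshatug → zoshatag) change the last vowel to 'a'.
The other patterns: stems whose last vowel is 'e' or 'o' add ra- … -um around the stem; stems whose last vowel is 'i' delete the last vowel and add -im; stems whose last vowel is 'a' add -ovi.
So hopuz → hopaz.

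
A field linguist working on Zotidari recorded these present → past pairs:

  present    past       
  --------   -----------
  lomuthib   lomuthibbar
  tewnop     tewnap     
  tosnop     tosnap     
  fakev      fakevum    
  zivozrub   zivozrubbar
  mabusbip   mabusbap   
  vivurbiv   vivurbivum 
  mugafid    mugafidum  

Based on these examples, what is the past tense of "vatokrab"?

"vatokrab" ends in -b. The stems ending in -b (lomuthib → lomuthibbar, zivozrub → zivozrubbar) double the final consonant and add -ar.
So vatokrab → vatokrabbar.

vatokrabbar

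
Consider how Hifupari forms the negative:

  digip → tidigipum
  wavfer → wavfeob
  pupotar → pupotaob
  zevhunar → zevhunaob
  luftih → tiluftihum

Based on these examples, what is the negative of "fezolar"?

wavfer and digip both have 2 vowels yet inflect differently (wavfeob, tidigipum), so the number of vowels is not what conditions the rule; the final letter is.
"fezolar" ends in -r. The stems ending in -r (zevhunar → zevhunaob, pupotar → pupotaob, wavfer → wavfeob) drop the final letter and add -ob.
The other pattern: stems ending in -h or -p add ti- … -um around the stem.
So fezolar → fezolaob.

fezolaob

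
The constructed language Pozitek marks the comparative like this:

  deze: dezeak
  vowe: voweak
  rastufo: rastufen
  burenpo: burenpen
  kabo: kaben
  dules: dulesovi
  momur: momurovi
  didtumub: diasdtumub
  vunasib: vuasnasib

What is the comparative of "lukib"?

"lukib" ends in -b. The stems ending in -b (didtumub → diasdtumub, vunasib → vuasnasib) insert -as- after the first vowel.
So lukib → luaskib.

luaskib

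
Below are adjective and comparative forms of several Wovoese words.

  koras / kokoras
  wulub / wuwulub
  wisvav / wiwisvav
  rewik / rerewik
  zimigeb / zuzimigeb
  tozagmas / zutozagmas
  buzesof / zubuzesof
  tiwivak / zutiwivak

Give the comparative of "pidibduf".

"pidibduf" has 3 vowels. The stems with 3 vowels (zimigeb → zuzimigeb, tozagmas → zutozagmas, buzesof → zubuzesof) add the prefix zu-.
The other pattern: stems with 2 vowels repeat the first consonant+vowel as a prefix.
So pidibduf → zupidibduf.

zupidibduf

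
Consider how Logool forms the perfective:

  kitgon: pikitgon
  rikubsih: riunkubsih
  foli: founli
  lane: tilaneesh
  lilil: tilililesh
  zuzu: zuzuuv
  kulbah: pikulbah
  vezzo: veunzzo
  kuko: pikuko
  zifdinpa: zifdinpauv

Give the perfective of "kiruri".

pikiruri

kuko and vezzo both end in -o yet inflect differently (pikuko, veunzzo), so the final letter is not what conditions the rule; the first letter is.
"kiruri" begins with k-. The stems beginning with k- (kulbah → pikulbah, kuko → pikuko, kitgon → pikitgon) add the prefix pi-.
The other patterns: stems beginning with l- add ti- … -esh around the stem; stems beginning with z- add -uv; stems beginning with f-, r- or v- insert -un- after the first vowel.
So kiruri → pikiruri.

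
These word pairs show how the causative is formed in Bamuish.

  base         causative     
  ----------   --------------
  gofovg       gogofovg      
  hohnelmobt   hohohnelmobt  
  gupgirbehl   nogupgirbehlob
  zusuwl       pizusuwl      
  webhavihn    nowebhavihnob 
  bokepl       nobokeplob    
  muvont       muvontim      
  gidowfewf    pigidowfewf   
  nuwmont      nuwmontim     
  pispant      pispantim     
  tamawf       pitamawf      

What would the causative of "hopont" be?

zusuwl and gupgirbehl both end in -l yet inflect differently (pizusuwl, nogupgirbehlob), so the final letter is not what conditions the rule; the second-to-last letter is.
"hopont" has second-to-last letter 'n'. The stems whose second-to-last letter is 'n' (nuwmont → nuwmontim, pispant → pispantim, muvont → muvontim) add -im.
The other patterns: stems whose second-to-last letter is 'w' add the prefix pi-; stems whose second-to-last letter is 'h' or 'p' add no- … -ob around the stem; stems whose second-to-last letter is 'b' or 'v' repeat the first consonant+vowel as a prefix.
So hopont → hopontim.

hopontim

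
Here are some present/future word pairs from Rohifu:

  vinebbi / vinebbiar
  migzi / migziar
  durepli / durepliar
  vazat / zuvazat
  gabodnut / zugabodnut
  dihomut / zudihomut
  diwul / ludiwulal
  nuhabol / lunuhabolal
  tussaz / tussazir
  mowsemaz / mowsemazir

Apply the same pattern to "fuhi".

"fuhi" ends in -i. The stems ending in -i (vinebbi → vinebbiar, migzi → migziar, durepli → durepliar) add -ar.
The other patterns: stems ending in -t add the prefix zu-; stems ending in -l add lu- … -al around the stem; stems ending in -z add -ir.
So fuhi → fuhiar.

fuhiar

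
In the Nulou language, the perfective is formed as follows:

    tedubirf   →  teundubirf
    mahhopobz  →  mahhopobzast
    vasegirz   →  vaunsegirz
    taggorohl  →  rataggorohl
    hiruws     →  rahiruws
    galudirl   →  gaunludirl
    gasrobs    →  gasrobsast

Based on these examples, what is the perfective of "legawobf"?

"legawobf" has second-to-last letter 'b'. The stems whose second-to-last letter is 'b' (mahhopobz → mahhopobzast, gasrobs → gasrobsast) add -ast.
So legawobf → legawobfast.

legawobfast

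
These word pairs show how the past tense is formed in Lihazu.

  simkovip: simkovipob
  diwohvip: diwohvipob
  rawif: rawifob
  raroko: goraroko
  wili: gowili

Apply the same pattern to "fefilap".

simkovip and wili both have last vowel 'i' yet inflect differently (simkovipob, gowili), so the last vowel is not what conditions the rule; whether the stem ends in a vowel or a consonant is.
"fefilap" ends in a consonant. The stems ending in a consonant (simkovip → simkovipob, diwohvip → diwohvipob, rawif → rawifob) add -ob.
The other pattern: stems ending in a vowel add the prefix go-.
So fefilap → fefilapob.

fefilapob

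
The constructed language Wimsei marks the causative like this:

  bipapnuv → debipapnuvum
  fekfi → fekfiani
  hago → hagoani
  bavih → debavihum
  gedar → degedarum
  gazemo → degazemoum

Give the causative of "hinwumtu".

hinwumtuani

gazemo and hago both end in -o yet inflect differently (degazemoum, hagoani), so the final letter is not what conditions the rule; the first letter is.
"hinwumtu" begins with h-. The one such stem in the data (hago → hagoani) adds -ani, so the same rule applies.
The other pattern: stems beginning with b- or g- add de- … -um around the stem.
So hinwumtu → hinwumtuani.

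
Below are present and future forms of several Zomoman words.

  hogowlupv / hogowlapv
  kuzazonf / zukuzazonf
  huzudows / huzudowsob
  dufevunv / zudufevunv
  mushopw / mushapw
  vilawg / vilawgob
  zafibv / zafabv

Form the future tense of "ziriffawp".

ziriffawpob

dufevunv and zafibv both end in -v yet inflect differently (zudufevunv, zafabv), so the final letter is not what conditions the rule; the second-to-last letter is.
"ziriffawp" has second-to-last letter 'w'. The stems whose second-to-last letter is 'w' (huzudows → huzudowsob, vilawg → vilawgob) add -ob.
The other patterns: stems whose second-to-last letter is 'n' add the prefix zu-; stems whose second-to-last letter is 'b' or 'p' change the last vowel to 'a'.
So ziriffawp → ziriffawpob.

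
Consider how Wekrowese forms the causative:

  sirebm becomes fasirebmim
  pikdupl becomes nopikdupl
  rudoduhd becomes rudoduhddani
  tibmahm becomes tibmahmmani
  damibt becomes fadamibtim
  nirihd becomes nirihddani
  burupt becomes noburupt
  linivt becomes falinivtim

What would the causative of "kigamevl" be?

fakigamevlim

burupt and damibt both end in -t yet inflect differently (noburupt, fadamibtim), so the final letter is not what conditions the rule; the second-to-last letter is.
"kigamevl" has second-to-last letter 'v'. The one such stem in the data (linivt → falinivtim) adds fa- … -im around the stem, so the same rule applies.
So kigamevl → fakigamevlim.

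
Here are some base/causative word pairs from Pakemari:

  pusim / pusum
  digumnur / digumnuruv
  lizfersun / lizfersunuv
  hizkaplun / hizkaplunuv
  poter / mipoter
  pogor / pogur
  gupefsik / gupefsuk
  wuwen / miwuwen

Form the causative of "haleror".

halerur

lizfersun and wuwen both end in -n yet inflect differently (lizfersunuv, miwuwen), so the final letter is not what conditions the rule; the last vowel is.
"haleror" has last vowel 'o'. The one such stem in the data (pogor → pogur) changes the last vowel to 'u' (as do pusim, gupefsik), so the same rule applies.
The other patterns: stems whose last vowel is 'u' add -uv; stems whose last vowel is 'e' add the prefix mi-.
So haleror → halerur.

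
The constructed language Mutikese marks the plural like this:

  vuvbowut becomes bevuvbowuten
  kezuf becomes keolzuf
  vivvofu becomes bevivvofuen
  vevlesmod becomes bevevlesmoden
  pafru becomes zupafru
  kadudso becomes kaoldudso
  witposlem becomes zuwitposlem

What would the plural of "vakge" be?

"vakge" begins with v-. The stems beginning with v- (vevlesmod → bevevlesmoden, vivvofu → bevivvofuen, vuvbowut → bevuvbowuten) add be- … -en around the stem.
So vakge → bevakgeen.

bevakgeen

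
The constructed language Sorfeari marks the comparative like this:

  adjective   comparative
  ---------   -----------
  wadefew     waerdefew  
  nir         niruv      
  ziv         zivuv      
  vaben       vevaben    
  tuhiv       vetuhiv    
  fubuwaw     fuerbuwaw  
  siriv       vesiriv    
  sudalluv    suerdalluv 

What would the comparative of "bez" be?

ziv and siriv both end in -v yet inflect differently (zivuv, vesiriv), so the final letter is not what conditions the rule; the number of vowels is.
"bez" has 1 vowel. The stems with 1 vowel (nir → niruv, ziv → zivuv) add -uv.
The other patterns: stems with 2 vowels add the prefix ve-; stems with 3 vowels insert -er- after the first vowel.
So bez → bezuv.

bezuv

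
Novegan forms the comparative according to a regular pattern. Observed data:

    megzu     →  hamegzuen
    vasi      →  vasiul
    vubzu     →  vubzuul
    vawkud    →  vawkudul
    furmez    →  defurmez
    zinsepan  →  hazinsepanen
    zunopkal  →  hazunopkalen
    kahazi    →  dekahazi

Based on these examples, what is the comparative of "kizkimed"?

megzu and vubzu both end in -u yet inflect differently (hamegzuen, vubzuul), so the final letter is not what conditions the rule; the first letter is.
"kizkimed" begins with k-. The one such stem in the data (kahazi → dekahazi) adds the prefix de-, so the same rule applies.
The other patterns: stems beginning with m- or z- add ha- … -en around the stem; stems beginning with v- add -ul.
So kizkimed → dekizkimed.

dekizkimed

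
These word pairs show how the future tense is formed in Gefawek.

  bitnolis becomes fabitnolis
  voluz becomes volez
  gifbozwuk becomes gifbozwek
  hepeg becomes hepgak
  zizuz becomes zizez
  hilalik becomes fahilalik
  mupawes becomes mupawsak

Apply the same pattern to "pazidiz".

mupawes and bitnolis both end in -s yet inflect differently (mupawsak, fabitnolis), so the final letter is not what conditions the rule; the last vowel is.
"pazidiz" has last vowel 'i'. The stems whose last vowel is 'i' (hilalik → fahilalik, bitnolis → fabitnolis) add the prefix fa-.
So pazidiz → fapazidiz.

fapazidiz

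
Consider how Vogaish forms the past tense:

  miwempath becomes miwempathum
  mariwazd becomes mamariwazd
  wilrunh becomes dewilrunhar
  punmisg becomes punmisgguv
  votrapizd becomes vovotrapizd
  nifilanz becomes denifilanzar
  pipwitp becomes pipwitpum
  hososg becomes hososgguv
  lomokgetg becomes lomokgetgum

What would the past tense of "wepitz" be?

punmisg and lomokgetg both end in -g yet inflect differently (punmisgguv, lomokgetgum), so the final letter is not what conditions the rule; the second-to-last letter is.
"wepitz" has second-to-last letter 't'. The stems whose second-to-last letter is 't' (lomokgetg → lomokgetgum, miwempath → miwempathum, pipwitp → pipwitpum) add -um.
The other patterns: stems whose second-to-last letter is 's' double the final consonant and add -uv; stems whose second-to-last letter is 'n' add de- … -ar around the stem; stems whose second-to-last letter is 'z' repeat the first consonant+vowel as a prefix.
So wepitz → wepitzum.

wepitzum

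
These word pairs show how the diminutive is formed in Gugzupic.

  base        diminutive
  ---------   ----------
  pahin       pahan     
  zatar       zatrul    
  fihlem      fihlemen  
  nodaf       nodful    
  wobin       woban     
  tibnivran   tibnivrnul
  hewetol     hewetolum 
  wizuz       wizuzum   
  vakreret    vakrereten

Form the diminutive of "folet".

foleten

"folet" has last vowel 'e'. The stems whose last vowel is 'e' (fihlem → fihlemen, vakreret → vakrereten) add -en.
The other patterns: stems whose last vowel is 'i' change the last vowel to 'a'; stems whose last vowel is 'a' delete the last vowel and add -ul; stems whose last vowel is 'o' or 'u' add -um.
So folet → foleten.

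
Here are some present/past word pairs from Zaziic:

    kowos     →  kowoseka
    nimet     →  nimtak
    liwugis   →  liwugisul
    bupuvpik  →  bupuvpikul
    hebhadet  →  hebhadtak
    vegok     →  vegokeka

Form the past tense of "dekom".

vegok and bupuvpik both end in -k yet inflect differently (vegokeka, bupuvpikul), so the final letter is not what conditions the rule; the last vowel is.
"dekom" has last vowel 'o'. The stems whose last vowel is 'o' (vegok → vegokeka, kowos → kowoseka) add -eka.
So dekom → dekomeka.

dekomeka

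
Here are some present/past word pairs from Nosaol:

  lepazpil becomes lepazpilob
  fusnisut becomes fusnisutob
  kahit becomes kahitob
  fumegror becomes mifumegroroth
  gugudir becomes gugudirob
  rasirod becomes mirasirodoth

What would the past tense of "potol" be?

mipotoloth

fumegror and gugudir both end in -r yet inflect differently (mifumegroroth, gugudirob), so the final letter is not what conditions the rule; the last vowel is.
"potol" has last vowel 'o'. The stems whose last vowel is 'o' (rasirod → mirasirodoth, fumegror → mifumegroroth) add mi- … -oth around the stem.
The other pattern: stems whose last vowel is 'i' or 'u' add -ob.
So potol → mipotoloth.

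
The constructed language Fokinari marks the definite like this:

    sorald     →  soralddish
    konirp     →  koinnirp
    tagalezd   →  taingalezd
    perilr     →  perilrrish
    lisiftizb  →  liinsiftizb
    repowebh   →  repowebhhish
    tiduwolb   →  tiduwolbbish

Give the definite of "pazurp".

painzurp

tagalezd and sorald both end in -d yet inflect differently (taingalezd, soralddish), so the final letter is not what conditions the rule; the second-to-last letter is.
"pazurp" has second-to-last letter 'r'. The one such stem in the data (konirp → koinnirp) inserts -in- after the first vowel (as do tagalezd, lisiftizb), so the same rule applies.
So pazurp → painzurp.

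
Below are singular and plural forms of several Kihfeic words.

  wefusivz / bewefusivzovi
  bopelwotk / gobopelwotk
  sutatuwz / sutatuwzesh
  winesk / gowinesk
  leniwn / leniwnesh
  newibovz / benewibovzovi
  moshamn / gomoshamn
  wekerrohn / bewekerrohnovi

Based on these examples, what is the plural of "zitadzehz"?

bezitadzehzovi

"zitadzehz" has second-to-last letter 'h'. The one such stem in the data (wekerrohn → bewekerrohnovi) adds be- … -ovi around the stem, so the same rule applies.
The other patterns: stems whose second-to-last letter is 'w' add -esh; stems whose second-to-last letter is 'm', 's' or 't' add the prefix go-.
So zitadzehz → bezitadzehzovi.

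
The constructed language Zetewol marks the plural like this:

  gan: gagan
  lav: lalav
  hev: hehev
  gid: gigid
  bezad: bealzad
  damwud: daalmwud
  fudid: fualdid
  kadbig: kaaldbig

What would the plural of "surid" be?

gid and fudid both end in -d yet inflect differently (gigid, fualdid), so the final letter is not what conditions the rule; the number of vowels is.
"surid" has 2 vowels. The stems with 2 vowels (kadbig → kaaldbig, fudid → fualdid, damwud → daalmwud) insert -al- after the first vowel.
The other pattern: stems with 1 vowel repeat the first consonant+vowel as a prefix.
So surid → sualrid.

sualrid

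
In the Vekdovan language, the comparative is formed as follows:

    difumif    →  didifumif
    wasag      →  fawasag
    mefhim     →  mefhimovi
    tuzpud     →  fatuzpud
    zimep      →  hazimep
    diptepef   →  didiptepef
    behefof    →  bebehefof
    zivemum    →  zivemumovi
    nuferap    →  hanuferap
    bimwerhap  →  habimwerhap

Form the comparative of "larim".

diptepef and zimep both have last vowel 'e' yet inflect differently (didiptepef, hazimep), so the last vowel is not what conditions the rule; the final letter is.
"larim" ends in -m. The stems ending in -m (mefhim → mefhimovi, zivemum → zivemumovi) add -ovi.
The other patterns: stems ending in -f repeat the first consonant+vowel as a prefix; stems ending in -p add the prefix ha-; stems ending in -d or -g add the prefix fa-.
So larim → larimovi.

larimovi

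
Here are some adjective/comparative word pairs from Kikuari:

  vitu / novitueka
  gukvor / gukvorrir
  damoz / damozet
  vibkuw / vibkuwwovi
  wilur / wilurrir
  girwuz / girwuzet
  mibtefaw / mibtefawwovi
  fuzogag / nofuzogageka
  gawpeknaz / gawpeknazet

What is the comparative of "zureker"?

"zureker" ends in -r. The stems ending in -r (gukvor → gukvorrir, wilur → wilurrir) double the final consonant and add -ir.
The other patterns: stems ending in -w double the final consonant and add -ovi; stems ending in -z add -et; stems ending in -g or -u add no- … -eka around the stem.
So zureker → zurekerrir.

zurekerrir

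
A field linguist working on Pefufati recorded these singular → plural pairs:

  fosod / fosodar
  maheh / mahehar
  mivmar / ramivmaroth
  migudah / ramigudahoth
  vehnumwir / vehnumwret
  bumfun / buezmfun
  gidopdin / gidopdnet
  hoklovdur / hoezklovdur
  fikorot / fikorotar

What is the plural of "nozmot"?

nozmotar

maheh and migudah both end in -h yet inflect differently (mahehar, ramigudahoth), so the final letter is not what conditions the rule; the last vowel is.
"nozmot" has last vowel 'o'. The stems whose last vowel is 'o' (fikorot → fikorotar, fosod → fosodar) add -ar.
The other patterns: stems whose last vowel is 'i' delete the last vowel and add -et; stems whose last vowel is 'a' add ra- … -oth around the stem; stems whose last vowel is 'u' insert -ez- after the first vowel.
So nozmot → nozmotar.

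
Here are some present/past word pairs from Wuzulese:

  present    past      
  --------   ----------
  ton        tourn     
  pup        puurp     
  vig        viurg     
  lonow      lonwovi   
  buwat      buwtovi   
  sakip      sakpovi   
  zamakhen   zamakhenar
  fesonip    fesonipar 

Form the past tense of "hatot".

"hatot" has 2 vowels. The stems with 2 vowels (lonow → lonwovi, buwat → buwtovi, sakip → sakpovi) delete the last vowel and add -ovi.
So hatot → hattovi.

hattovi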